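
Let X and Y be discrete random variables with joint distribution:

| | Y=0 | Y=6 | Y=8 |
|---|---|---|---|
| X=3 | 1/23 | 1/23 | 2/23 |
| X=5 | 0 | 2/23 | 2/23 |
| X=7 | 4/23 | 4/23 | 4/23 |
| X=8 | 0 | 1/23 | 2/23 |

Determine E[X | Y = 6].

49/8

P(Y = 6) = 8/23.
Σ X·P over the event = 3·(1/23) + 5·(2/23) + 7·(4/23) + 8·(1/23) = 49/23.
E[X | Y = 6] = (49/23) / (8/23) = 49/8.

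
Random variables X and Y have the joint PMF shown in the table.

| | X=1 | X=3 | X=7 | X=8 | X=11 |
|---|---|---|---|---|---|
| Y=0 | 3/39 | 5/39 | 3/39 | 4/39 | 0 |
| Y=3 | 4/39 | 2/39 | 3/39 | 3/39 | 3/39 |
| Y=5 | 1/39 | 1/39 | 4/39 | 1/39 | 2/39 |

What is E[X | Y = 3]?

P(Y = 3) = 5/13.
Summing X·P(X=x,Y=y) over the conditioning event gives 88/39.
E[X | Y = 3] = (88/39) / (5/13) = 88/15.

88/15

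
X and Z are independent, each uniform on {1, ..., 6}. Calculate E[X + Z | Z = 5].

Outcomes with Z = 5: (1,5), (2,5), (3,5), (4,5), (5,5), (6,5), each with probability 1/36.
E[X + Z | Z = 5] = (6 + 7 + 8 + 9 + 10 + 11) / 6 = 17/2.

17/2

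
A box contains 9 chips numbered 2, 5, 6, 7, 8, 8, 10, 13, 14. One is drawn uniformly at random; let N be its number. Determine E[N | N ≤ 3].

2

P(N ≤ 3) = 1/9.
Σ over the event: 2·1/9 = 2/9.
E[N | N ≤ 3] = (2/9) / (1/9) = 2.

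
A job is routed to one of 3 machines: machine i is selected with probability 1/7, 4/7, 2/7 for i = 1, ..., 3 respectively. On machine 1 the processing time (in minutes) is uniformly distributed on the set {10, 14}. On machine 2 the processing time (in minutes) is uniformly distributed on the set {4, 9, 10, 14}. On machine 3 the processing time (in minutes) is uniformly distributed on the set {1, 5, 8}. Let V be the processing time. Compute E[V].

25/3

E[V | machine 1] = (10+14)/2 = 12.
E[V | machine 2] = (4+9+10+14)/4 = 37/4.
E[V | machine 3] = (1+5+8)/3 = 14/3.
E[V] = (1/7)·(12) + (4/7)·(37/4) + (2/7)·(14/3) = 25/3.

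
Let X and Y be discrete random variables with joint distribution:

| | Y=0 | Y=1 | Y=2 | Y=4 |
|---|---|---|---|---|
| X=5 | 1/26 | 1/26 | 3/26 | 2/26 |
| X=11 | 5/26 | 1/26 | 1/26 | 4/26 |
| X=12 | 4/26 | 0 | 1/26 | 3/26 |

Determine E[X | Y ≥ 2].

64/7

P(Y ≥ 2) = 7/13.
Σ X·P over the event = 5·(3/26) + 5·(2/26) + 11·(1/26) + 11·(4/26) + 12·(1/26) + 12·(3/26) = 64/13.
E[X | Y ≥ 2] = (64/13) / (7/13) = 64/7.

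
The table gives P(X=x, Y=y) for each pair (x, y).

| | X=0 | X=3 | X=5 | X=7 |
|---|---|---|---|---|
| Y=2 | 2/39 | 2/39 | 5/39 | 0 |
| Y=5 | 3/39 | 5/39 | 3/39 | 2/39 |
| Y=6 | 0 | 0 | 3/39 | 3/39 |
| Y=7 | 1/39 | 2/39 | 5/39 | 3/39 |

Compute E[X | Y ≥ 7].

P(Y ≥ 7) = 11/39.
Σ X·P over the event = 0·(1/39) + 3·(2/39) + 5·(5/39) + 7·(3/39) = 4/3.
E[X | Y ≥ 7] = (4/3) / (11/39) = 52/11.

52/11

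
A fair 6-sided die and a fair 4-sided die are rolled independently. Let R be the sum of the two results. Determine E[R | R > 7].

P(R > 7) = 1/4.
Σ over the event: 8·1/8 + 9·1/12 + 10·1/24 = 13/6.
E[R | R > 7] = (13/6) / (1/4) = 26/3.

26/3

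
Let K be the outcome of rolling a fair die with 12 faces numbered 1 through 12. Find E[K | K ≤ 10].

Given K ≤ 10, K is equally likely to be any of {1, 2, 3, 4, 5, 6, 7, 8, 9, 10}.
E[K | K ≤ 10] = (1 + 2 + 3 + 4 + 5 + 6 + 7 + 8 + 9 + 10) / 10 = 11/2.

11/2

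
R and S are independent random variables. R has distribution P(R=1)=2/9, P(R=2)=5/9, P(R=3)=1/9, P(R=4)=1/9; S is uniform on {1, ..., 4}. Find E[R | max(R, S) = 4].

P(max(R, S) = 4) = 1/3.
Summing R·P(x,y) over outcomes with max(R, S) = 4 gives 31/36.
E[R | max(R, S) = 4] = (31/36) / (1/3) = 31/12.

31/12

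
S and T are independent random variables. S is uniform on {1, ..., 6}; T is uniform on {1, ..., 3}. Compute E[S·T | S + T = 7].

Outcomes with S + T = 7: (4,3), (5,2), (6,1), each with probability 1/18.
E[S·T | S + T = 7] = (12 + 10 + 6) / 3 = 28/3.

28/3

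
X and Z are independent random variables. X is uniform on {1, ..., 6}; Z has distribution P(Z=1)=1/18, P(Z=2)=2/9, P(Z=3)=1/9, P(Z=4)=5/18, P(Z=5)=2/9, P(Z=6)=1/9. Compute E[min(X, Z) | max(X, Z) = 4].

65/27

P(max(X, Z) = 4) = 1/4.
Summing min(X,Z)·P(x,y) over outcomes with max(X, Z) = 4 gives 65/108.
E[min(X, Z) | max(X, Z) = 4] = (65/108) / (1/4) = 65/27.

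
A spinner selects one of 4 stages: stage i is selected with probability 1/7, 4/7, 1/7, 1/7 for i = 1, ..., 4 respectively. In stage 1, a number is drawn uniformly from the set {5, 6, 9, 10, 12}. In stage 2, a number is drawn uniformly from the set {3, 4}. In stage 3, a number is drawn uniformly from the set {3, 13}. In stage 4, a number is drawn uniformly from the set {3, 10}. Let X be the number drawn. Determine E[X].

E[X | stage 1] = (5+6+9+10+12)/5 = 42/5.
E[X | stage 2] = (3+4)/2 = 7/2.
E[X | stage 3] = (3+13)/2 = 8.
E[X | stage 4] = (3+10)/2 = 13/2.
By the law of total expectation,
E[X] = (1/7)·(42/5) + (4/7)·(7/2) + (1/7)·(8) + (1/7)·(13/2) = 369/70.

369/70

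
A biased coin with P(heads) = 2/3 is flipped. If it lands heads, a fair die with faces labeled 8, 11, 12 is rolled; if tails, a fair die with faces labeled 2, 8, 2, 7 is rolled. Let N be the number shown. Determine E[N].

305/36

E[N | heads] = (8+11+12)/3 = 31/3.
E[N | tails] = (2+8+2+7)/4 = 19/4.
By the law of total expectation,
E[N] = (2/3)·(31/3) + (1/3)·(19/4) = 305/36.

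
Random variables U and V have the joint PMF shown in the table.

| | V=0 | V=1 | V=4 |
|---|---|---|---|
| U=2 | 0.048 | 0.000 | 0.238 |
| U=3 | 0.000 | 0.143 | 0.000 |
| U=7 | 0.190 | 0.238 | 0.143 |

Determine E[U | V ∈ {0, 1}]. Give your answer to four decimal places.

P(V ∈ {0, 1}) = 0.619.
Σ U·P over the event = 2·(0.048) + 3·(0.143) + 7·(0.190) + 7·(0.238) = 3.521.
E[U | V ∈ {0, 1}] = (3.521) / (0.619) = 5.6882.

5.6882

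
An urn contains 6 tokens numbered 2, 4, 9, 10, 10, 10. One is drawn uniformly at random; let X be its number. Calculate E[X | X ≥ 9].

39/4

P(X ≥ 9) = 2/3.
Σ over the event: 9·1/6 + 10·1/2 = 13/2.
E[X | X ≥ 9] = (13/2) / (2/3) = 39/4.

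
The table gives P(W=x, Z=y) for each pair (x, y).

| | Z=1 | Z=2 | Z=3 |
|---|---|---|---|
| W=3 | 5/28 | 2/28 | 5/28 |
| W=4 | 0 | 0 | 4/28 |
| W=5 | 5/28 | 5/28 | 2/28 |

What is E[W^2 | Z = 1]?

P(Z = 1) = 5/14.
Σ W^2·P over the event = 9·(5/28) + 25·(5/28) = 85/14.
E[W^2 | Z = 1] = (85/14) / (5/14) = 17.

17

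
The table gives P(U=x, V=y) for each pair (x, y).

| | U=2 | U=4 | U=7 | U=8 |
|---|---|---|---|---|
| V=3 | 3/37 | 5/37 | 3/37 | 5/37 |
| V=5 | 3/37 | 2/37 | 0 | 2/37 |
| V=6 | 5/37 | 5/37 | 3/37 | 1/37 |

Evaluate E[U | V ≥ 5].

89/21

P(V ≥ 5) = 21/37.
Σ U·P over the event = 2·(3/37) + 2·(5/37) + 4·(2/37) + 4·(5/37) + 7·(3/37) + 8·(2/37) + 8·(1/37) = 89/37.
E[U | V ≥ 5] = (89/37) / (21/37) = 89/21.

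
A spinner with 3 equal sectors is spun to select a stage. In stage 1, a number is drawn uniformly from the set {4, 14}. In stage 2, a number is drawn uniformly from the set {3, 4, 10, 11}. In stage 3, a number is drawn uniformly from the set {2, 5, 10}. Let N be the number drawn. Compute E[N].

65/9

E[N | stage 1] = (4+14)/2 = 9.
E[N | stage 2] = (3+4+10+11)/4 = 7.
E[N | stage 3] = (2+5+10)/3 = 17/3.
By the law of total expectation,
E[N] = (1/3)·(9) + (1/3)·(7) + (1/3)·(17/3) = 65/9.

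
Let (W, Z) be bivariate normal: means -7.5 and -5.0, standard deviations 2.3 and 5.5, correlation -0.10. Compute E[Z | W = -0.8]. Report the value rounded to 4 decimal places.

-6.6022

For a bivariate normal, E[Z | W=x] = μ_Z + ρ·(σ_Z/σ_W)·(x − μ_W).
E[Z | W=-0.8] = -5.0 + (-0.10)·(5.5/2.3)·(-0.8 − (-7.5)) = -5.0 + (-0.23913)·(6.7) = -6.6022.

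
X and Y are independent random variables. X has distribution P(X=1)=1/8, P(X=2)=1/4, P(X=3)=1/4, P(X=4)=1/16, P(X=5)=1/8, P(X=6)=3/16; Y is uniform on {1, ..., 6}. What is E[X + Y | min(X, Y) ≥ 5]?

111/10

P(min(X, Y) ≥ 5) = 5/48.
Summing (X+Y)·P(x,y) over outcomes with min(X, Y) ≥ 5 gives 37/32.
E[X + Y | min(X, Y) ≥ 5] = (37/32) / (5/48) = 111/10.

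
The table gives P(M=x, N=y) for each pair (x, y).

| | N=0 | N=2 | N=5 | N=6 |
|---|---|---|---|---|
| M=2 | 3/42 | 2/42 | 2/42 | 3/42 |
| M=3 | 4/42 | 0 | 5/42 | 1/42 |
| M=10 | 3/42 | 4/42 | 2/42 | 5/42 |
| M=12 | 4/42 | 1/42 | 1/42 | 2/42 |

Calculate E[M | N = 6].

83/11

P(N = 6) = 11/42.
Σ M·P over the event = 2·(3/42) + 3·(1/42) + 10·(5/42) + 12·(2/42) = 83/42.
E[M | N = 6] = (83/42) / (11/42) = 83/11.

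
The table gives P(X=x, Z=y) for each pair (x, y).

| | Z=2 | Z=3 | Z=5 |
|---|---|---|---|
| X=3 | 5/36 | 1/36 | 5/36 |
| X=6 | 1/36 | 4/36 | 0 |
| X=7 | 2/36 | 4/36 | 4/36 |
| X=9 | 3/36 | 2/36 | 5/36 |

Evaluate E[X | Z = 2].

62/11

P(Z = 2) = 11/36.
Σ X·P over the event = 3·(5/36) + 6·(1/36) + 7·(2/36) + 9·(3/36) = 31/18.
E[X | Z = 2] = (31/18) / (11/36) = 62/11.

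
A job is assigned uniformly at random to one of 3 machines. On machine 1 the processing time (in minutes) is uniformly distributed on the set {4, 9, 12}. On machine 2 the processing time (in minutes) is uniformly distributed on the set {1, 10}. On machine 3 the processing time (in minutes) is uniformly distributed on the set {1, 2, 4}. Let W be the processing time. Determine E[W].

E[W | machine 1] = (4+9+12)/3 = 25/3.
E[W | machine 2] = (1+10)/2 = 11/2.
E[W | machine 3] = (1+2+4)/3 = 7/3.
E[W] = (1/3)·(25/3) + (1/3)·(11/2) + (1/3)·(7/3) = 97/18.

97/18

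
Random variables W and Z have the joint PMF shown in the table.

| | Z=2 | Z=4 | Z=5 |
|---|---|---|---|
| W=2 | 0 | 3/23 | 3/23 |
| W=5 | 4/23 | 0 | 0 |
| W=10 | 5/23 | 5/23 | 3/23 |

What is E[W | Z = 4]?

P(Z = 4) = 8/23.
Σ W·P over the event = 2·(3/23) + 10·(5/23) = 56/23.
E[W | Z = 4] = (56/23) / (8/23) = 7.

7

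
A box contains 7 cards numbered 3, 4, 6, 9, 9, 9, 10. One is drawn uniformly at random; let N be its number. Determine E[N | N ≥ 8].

P(N ≥ 8) = 4/7.
Σ over the event: 9·3/7 + 10·1/7 = 37/7.
E[N | N ≥ 8] = (37/7) / (4/7) = 37/4.

37/4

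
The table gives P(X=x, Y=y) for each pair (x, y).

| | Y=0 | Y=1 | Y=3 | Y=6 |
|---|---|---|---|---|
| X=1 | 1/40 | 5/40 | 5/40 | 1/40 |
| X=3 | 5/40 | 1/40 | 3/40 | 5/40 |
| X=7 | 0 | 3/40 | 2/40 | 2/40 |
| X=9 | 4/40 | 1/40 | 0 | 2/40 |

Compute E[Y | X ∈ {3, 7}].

P(X ∈ {3, 7}) = 21/40.
Summing Y·P(X=x,Y=y) over the conditioning event gives 61/40.
E[Y | X ∈ {3, 7}] = (61/40) / (21/40) = 61/21.

61/21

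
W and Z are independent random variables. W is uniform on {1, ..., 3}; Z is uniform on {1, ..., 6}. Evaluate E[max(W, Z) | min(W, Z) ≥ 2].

41/10

Outcomes with min(W, Z) ≥ 2: (2,2), (2,3), (2,4), (2,5), (2,6), (3,2), (3,3), (3,4), (3,5), (3,6), each with probability 1/18.
E[max(W, Z) | min(W, Z) ≥ 2] = (2 + 3 + 4 + 5 + 6 + 3 + 3 + 4 + 5 + 6) / 10 = 41/10.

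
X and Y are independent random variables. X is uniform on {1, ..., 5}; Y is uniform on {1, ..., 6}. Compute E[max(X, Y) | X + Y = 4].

8/3

Outcomes with X + Y = 4: (1,3), (2,2), (3,1), each with probability 1/30.
E[max(X, Y) | X + Y = 4] = (3 + 2 + 3) / 3 = 8/3.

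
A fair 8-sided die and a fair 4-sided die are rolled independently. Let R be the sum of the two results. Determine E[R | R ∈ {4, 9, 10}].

39/5

P(R ∈ {4, 9, 10}) = 5/16.
Σ over the event: 4·3/32 + 9·1/8 + 10·3/32 = 39/16.
E[R | R ∈ {4, 9, 10}] = (39/16) / (5/16) = 39/5.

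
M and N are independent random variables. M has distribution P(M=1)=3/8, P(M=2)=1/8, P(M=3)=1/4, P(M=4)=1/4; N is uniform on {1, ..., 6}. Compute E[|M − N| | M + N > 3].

P(M + N > 3) = 41/48.
Summing |M−N|·P(x,y) over outcomes with M + N > 3 gives 11/6.
E[|M − N| | M + N > 3] = (11/6) / (41/48) = 88/41.

88/41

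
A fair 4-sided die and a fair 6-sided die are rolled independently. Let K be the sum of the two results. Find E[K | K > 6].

8

P(K > 6) = 5/12.
Σ over the event: 7·1/6 + 8·1/8 + 9·1/12 + 10·1/24 = 10/3.
E[K | K > 6] = (10/3) / (5/12) = 8.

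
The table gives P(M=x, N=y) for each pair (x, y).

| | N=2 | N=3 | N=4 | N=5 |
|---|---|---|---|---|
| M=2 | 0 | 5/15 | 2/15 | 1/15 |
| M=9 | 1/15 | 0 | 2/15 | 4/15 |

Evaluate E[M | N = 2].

P(N = 2) = 1/15.
Σ M·P over the event = 9·(1/15) = 3/5.
E[M | N = 2] = (3/5) / (1/15) = 9.

9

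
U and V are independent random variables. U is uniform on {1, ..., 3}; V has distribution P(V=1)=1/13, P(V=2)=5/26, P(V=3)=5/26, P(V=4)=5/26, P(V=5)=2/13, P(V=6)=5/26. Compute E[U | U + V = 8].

P(U + V = 8) = 3/26.
Summing U·P(x,y) over outcomes with U + V = 8 gives 11/39.
E[U | U + V = 8] = (11/39) / (3/26) = 22/9.

22/9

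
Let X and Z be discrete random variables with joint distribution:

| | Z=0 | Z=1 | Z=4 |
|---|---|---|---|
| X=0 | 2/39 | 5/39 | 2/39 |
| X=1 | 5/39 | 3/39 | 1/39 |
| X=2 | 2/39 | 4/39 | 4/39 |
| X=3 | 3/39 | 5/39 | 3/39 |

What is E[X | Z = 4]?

9/5

P(Z = 4) = 10/39.
Σ X·P over the event = 0·(2/39) + 1·(1/39) + 2·(4/39) + 3·(3/39) = 6/13.
E[X | Z = 4] = (6/13) / (10/39) = 9/5.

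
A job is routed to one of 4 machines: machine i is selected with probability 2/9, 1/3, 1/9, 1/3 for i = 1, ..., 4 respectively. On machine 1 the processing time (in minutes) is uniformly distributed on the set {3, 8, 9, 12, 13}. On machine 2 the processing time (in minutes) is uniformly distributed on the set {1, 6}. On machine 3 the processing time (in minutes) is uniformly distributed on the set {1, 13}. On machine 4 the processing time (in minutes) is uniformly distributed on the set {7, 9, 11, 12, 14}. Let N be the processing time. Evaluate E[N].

673/90

E[N | machine 1] = (3+8+9+12+13)/5 = 9.
E[N | machine 2] = (1+6)/2 = 7/2.
E[N | machine 3] = (1+13)/2 = 7.
E[N | machine 4] = (7+9+11+12+14)/5 = 53/5.
E[N] = (2/9)·(9) + (1/3)·(7/2) + (1/9)·(7) + (1/3)·(53/5) = 673/90.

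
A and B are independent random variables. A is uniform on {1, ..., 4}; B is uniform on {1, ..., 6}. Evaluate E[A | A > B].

Outcomes with A > B: (2,1), (3,1), (3,2), (4,1), (4,2), (4,3), each with probability 1/24.
E[A | A > B] = (2 + 3 + 3 + 4 + 4 + 4) / 6 = 10/3.

10/3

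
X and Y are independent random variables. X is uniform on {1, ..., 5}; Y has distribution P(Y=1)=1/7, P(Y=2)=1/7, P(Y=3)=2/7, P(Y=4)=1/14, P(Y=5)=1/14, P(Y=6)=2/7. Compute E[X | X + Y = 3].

P(X + Y = 3) = 2/35.
Summing X·P(x,y) over outcomes with X + Y = 3 gives 3/35.
E[X | X + Y = 3] = (3/35) / (2/35) = 3/2.

3/2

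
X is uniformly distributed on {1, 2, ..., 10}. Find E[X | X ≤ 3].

Given X ≤ 3, X is equally likely to be any of {1, 2, 3}.
E[X | X ≤ 3] = (1 + 2 + 3) / 3 = 2.

2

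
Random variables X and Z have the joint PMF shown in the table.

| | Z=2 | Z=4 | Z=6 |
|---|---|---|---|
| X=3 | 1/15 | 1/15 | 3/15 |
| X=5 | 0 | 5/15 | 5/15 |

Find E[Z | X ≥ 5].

5

P(X ≥ 5) = 2/3.
Σ Z·P over the event = 4·(5/15) + 6·(5/15) = 10/3.
E[Z | X ≥ 5] = (10/3) / (2/3) = 5.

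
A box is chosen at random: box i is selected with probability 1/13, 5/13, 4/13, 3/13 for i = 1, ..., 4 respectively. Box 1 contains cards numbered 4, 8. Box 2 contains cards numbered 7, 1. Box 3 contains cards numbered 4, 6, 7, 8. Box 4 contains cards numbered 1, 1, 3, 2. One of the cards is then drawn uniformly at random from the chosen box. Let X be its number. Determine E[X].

225/52

E[X | box 1] = (4+8)/2 = 6.
E[X | box 2] = (7+1)/2 = 4.
E[X | box 3] = (4+6+7+8)/4 = 25/4.
E[X | box 4] = (1+1+3+2)/4 = 7/4.
By the law of total expectation,
E[X] = (1/13)·(6) + (5/13)·(4) + (4/13)·(25/4) + (3/13)·(7/4) = 225/52.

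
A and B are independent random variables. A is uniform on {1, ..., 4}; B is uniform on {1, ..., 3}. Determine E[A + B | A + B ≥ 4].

P(A + B ≥ 4) = 3/4.
Summing (A+B)·P(x,y) over outcomes with A + B ≥ 4 gives 23/6.
E[A + B | A + B ≥ 4] = (23/6) / (3/4) = 46/9.

46/9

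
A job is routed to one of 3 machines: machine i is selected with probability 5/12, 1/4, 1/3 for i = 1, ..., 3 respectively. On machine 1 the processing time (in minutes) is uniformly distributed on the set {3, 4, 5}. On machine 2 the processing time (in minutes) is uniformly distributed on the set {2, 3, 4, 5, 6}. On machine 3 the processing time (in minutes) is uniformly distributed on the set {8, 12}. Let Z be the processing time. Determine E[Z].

6

E[Z | machine 1] = (3+4+5)/3 = 4.
E[Z | machine 2] = (2+3+4+5+6)/5 = 4.
E[Z | machine 3] = (8+12)/2 = 10.
E[Z] = (5/12)·(4) + (1/4)·(4) + (1/3)·(10) = 6.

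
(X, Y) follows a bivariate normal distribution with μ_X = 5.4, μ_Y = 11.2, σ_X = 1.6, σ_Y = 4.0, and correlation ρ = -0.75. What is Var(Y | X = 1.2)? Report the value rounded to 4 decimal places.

7.0000

For a bivariate normal, Var(Y | X=x) = σ_Y²(1 − ρ²).
Var(Y | X=1.2) = (4.0)²·(1 − (-0.75)²) = 16·0.4375 = 7.0000.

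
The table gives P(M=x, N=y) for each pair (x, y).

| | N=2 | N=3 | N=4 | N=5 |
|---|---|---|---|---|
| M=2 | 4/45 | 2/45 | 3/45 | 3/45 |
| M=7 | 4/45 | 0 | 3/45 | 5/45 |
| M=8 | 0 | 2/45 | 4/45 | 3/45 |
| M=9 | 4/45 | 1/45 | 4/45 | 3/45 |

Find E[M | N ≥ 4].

187/28

P(N ≥ 4) = 28/45.
Σ M·P over the event = 2·(3/45) + 2·(3/45) + 7·(3/45) + 7·(5/45) + 8·(4/45) + 8·(3/45) + 9·(4/45) + 9·(3/45) = 187/45.
E[M | N ≥ 4] = (187/45) / (28/45) = 187/28.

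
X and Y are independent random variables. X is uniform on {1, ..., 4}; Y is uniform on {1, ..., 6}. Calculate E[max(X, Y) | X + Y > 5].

P(X + Y > 5) = 7/12.
Summing max(X,Y)·P(x,y) over outcomes with X + Y > 5 gives 67/24.
E[max(X, Y) | X + Y > 5] = (67/24) / (7/12) = 67/14.

67/14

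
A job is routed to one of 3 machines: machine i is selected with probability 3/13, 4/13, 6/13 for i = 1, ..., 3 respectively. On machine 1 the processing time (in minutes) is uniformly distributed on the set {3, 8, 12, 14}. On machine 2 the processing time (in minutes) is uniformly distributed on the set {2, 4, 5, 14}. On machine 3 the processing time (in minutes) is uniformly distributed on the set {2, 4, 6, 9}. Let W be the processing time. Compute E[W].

E[W | machine 1] = (3+8+12+14)/4 = 37/4.
E[W | machine 2] = (2+4+5+14)/4 = 25/4.
E[W | machine 3] = (2+4+6+9)/4 = 21/4.
E[W] = (3/13)·(37/4) + (4/13)·(25/4) + (6/13)·(21/4) = 337/52.

337/52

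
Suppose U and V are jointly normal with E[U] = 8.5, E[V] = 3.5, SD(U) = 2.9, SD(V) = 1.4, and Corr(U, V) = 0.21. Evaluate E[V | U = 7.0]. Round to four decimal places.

3.3479

For a bivariate normal, E[V | U=x] = μ_V + ρ·(σ_V/σ_U)·(x − μ_U).
E[V | U=7.0] = 3.5 + (0.21)·(1.4/2.9)·(7.0 − (8.5)) = 3.5 + (0.10138)·(-1.5) = 3.3479.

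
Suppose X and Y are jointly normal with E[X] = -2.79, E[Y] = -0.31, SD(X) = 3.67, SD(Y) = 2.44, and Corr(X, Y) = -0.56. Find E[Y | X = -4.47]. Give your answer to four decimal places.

0.3155

E[Y | X=x] = μ_Y + ρ(σ_Y/σ_X)(x − μ_X) for jointly normal variables.
E[Y | X=-4.47] = -0.31 + (-0.56)·(2.44/3.67)·(-4.47 − (-2.79)) = -0.31 + (-0.37232)·(-1.68) = 0.3155.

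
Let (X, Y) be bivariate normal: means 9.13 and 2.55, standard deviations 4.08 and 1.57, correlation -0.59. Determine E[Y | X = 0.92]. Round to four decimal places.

E[Y | X=x] = μ_Y + ρ(σ_Y/σ_X)(x − μ_X) for jointly normal variables.
E[Y | X=0.92] = 2.55 + (-0.59)·(1.57/4.08)·(0.92 − (9.13)) = 2.55 + (-0.2270343)·(-8.21) = 4.4140.

4.4140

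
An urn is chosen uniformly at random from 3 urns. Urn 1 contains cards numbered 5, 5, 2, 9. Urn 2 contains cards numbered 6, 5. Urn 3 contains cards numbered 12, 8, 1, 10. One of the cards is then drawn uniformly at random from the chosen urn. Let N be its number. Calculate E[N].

37/6

E[N | urn 1] = (5+5+2+9)/4 = 21/4.
E[N | urn 2] = (6+5)/2 = 11/2.
E[N | urn 3] = (12+8+1+10)/4 = 31/4.
By the law of total expectation,
E[N] = (1/3)·(21/4) + (1/3)·(11/2) + (1/3)·(31/4) = 37/6.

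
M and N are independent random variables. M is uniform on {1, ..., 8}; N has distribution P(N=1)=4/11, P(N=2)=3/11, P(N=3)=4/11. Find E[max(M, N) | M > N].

359/66

P(M > N) = 3/4.
Summing max(M,N)·P(x,y) over outcomes with M > N gives 359/88.
E[max(M, N) | M > N] = (359/88) / (3/4) = 359/66.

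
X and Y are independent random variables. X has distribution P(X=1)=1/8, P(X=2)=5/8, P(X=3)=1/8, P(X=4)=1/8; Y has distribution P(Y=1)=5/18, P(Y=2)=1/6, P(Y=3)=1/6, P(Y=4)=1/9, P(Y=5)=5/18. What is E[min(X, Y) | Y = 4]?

P(Y = 4) = 1/9.
Summing min(X,Y)·P(x,y) over outcomes with Y = 4 gives 1/4.
E[min(X, Y) | Y = 4] = (1/4) / (1/9) = 9/4.

9/4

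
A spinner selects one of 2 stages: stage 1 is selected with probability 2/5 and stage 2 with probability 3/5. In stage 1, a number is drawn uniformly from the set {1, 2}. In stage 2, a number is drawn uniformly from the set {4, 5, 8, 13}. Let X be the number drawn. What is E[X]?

51/10

E[X | stage 1] = (1+2)/2 = 3/2.
E[X | stage 2] = (4+5+8+13)/4 = 15/2.
By the law of total expectation,
E[X] = (2/5)·(3/2) + (3/5)·(15/2) = 51/10.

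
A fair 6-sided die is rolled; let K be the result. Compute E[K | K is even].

4

Given K is even, K is equally likely to be any of {2, 4, 6}.
E[K | K is even] = (2 + 4 + 6) / 3 = 4.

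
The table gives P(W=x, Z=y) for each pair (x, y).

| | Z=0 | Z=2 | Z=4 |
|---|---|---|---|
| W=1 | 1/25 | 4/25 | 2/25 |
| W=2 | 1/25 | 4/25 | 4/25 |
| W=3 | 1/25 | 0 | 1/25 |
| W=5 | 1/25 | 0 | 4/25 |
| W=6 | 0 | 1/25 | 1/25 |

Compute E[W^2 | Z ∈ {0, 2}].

P(Z ∈ {0, 2}) = 13/25.
Σ W^2·P over the event = 1·(1/25) + 1·(4/25) + 4·(1/25) + 4·(4/25) + 9·(1/25) + 25·(1/25) + 36·(1/25) = 19/5.
E[W^2 | Z ∈ {0, 2}] = (19/5) / (13/25) = 95/13.

95/13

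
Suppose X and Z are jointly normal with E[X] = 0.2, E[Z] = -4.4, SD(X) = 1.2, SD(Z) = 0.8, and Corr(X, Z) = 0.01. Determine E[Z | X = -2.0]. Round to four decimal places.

-4.4147

For a bivariate normal, E[Z | X=x] = μ_Z + ρ·(σ_Z/σ_X)·(x − μ_X).
E[Z | X=-2.0] = -4.4 + (0.01)·(0.8/1.2)·(-2.0 − (0.2)) = -4.4 + (0.0066667)·(-2.2) = -4.4147.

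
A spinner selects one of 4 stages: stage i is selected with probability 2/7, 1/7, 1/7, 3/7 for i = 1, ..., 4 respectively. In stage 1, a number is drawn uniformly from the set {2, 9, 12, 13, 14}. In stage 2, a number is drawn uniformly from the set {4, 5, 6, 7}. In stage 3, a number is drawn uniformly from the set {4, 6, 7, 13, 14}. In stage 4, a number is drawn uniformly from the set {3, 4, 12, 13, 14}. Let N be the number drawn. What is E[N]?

619/70

E[N | stage 1] = (2+9+12+13+14)/5 = 10.
E[N | stage 2] = (4+5+6+7)/4 = 11/2.
E[N | stage 3] = (4+6+7+13+14)/5 = 44/5.
E[N | stage 4] = (3+4+12+13+14)/5 = 46/5.
E[N] = (2/7)·(10) + (1/7)·(11/2) + (1/7)·(44/5) + (3/7)·(46/5) = 619/70.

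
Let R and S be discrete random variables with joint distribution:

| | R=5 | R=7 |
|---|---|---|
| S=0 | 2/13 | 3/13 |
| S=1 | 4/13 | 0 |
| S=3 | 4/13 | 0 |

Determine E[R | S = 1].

P(S = 1) = 4/13.
Σ R·P over the event = 5·(4/13) = 20/13.
E[R | S = 1] = (20/13) / (4/13) = 5.

5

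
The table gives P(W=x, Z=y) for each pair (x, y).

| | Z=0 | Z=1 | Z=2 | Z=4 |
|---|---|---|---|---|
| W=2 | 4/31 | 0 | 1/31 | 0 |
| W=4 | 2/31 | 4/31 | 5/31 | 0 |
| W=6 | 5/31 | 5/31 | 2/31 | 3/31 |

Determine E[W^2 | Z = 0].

P(Z = 0) = 11/31.
Summing W^2·P(W=x,Z=y) over the conditioning event gives 228/31.
E[W^2 | Z = 0] = (228/31) / (11/31) = 228/11.

228/11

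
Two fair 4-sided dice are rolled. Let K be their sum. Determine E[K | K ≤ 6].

P(K ≤ 6) = 13/16.
Σ over the event: 2·1/16 + 3·1/8 + 4·3/16 + 5·1/4 + 6·3/16 = 29/8.
E[K | K ≤ 6] = (29/8) / (13/16) = 58/13.

58/13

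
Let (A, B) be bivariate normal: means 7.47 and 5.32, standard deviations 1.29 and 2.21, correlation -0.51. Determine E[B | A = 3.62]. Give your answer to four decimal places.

8.6838

The regression of B on A has slope ρ·σ_B/σ_A and passes through (μ_A, μ_B).
E[B | A=3.62] = 5.32 + (-0.51)·(2.21/1.29)·(3.62 − (7.47)) = 5.32 + (-0.87372)·(-3.85) = 8.6838.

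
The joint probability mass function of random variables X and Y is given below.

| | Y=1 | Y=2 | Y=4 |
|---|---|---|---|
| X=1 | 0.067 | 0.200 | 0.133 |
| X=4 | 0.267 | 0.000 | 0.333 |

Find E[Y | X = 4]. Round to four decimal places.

2.6650

P(X = 4) = 0.600.
Σ Y·P over the event = 1·(0.267) + 4·(0.333) = 1.599.
E[Y | X = 4] = (1.599) / (0.600) = 2.6650.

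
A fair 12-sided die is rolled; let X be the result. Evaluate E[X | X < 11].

11/2

Given X < 11, X is equally likely to be any of {1, 2, 3, 4, 5, 6, 7, 8, 9, 10}.
E[X | X < 11] = (1 + 2 + 3 + 4 + 5 + 6 + 7 + 8 + 9 + 10) / 10 = 11/2.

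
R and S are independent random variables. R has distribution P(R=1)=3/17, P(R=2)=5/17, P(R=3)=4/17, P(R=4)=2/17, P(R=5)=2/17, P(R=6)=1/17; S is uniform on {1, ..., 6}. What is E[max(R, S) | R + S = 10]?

P(R + S = 10) = 5/102.
Summing max(R,S)·P(x,y) over outcomes with R + S = 10 gives 14/51.
E[max(R, S) | R + S = 10] = (14/51) / (5/102) = 28/5.

28/5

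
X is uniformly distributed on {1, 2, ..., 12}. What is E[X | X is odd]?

6

Given X is odd, X is equally likely to be any of {1, 3, 5, 7, 9, 11}.
E[X | X is odd] = (1 + 3 + 5 + 7 + 9 + 11) / 6 = 6.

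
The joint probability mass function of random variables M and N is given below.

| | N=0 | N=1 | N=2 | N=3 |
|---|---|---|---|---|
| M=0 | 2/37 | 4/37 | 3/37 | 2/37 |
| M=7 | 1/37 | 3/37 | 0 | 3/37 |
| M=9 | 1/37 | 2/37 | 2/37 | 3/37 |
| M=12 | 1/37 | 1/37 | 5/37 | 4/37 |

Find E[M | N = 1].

P(N = 1) = 10/37.
Σ M·P over the event = 0·(4/37) + 7·(3/37) + 9·(2/37) + 12·(1/37) = 51/37.
E[M | N = 1] = (51/37) / (10/37) = 51/10.

51/10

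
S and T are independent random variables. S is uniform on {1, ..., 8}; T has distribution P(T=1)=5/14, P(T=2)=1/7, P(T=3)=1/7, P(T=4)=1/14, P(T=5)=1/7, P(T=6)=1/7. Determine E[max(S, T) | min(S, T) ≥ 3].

125/21

P(min(S, T) ≥ 3) = 3/8.
Summing max(S,T)·P(x,y) over outcomes with min(S, T) ≥ 3 gives 125/56.
E[max(S, T) | min(S, T) ≥ 3] = (125/56) / (3/8) = 125/21.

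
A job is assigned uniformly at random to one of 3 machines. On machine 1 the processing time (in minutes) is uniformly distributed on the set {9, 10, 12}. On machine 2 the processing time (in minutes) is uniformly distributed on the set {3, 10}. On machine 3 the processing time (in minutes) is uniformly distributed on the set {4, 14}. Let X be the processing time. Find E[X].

E[X | machine 1] = (9+10+12)/3 = 31/3.
E[X | machine 2] = (3+10)/2 = 13/2.
E[X | machine 3] = (4+14)/2 = 9.
E[X] = (1/3)·(31/3) + (1/3)·(13/2) + (1/3)·(9) = 155/18.

155/18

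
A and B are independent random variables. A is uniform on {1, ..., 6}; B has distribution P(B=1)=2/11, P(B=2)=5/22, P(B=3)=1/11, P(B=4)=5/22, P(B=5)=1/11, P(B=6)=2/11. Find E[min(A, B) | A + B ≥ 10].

P(A + B ≥ 10) = 7/44.
Summing min(A,B)·P(x,y) over outcomes with A + B ≥ 10 gives 25/33.
E[min(A, B) | A + B ≥ 10] = (25/33) / (7/44) = 100/21.

100/21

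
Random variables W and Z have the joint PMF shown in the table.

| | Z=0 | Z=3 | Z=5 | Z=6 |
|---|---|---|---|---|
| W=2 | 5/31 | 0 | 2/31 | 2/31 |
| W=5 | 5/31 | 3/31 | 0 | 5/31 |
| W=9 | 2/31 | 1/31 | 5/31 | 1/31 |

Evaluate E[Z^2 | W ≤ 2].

122/9

P(W ≤ 2) = 9/31.
Σ Z^2·P over the event = 0·(5/31) + 25·(2/31) + 36·(2/31) = 122/31.
E[Z^2 | W ≤ 2] = (122/31) / (9/31) = 122/9.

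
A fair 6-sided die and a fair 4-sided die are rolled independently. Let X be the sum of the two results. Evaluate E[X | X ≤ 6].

P(X ≤ 6) = 7/12.
Σ over the event: 2·1/24 + 3·1/12 + 4·1/8 + 5·1/6 + 6·1/6 = 8/3.
E[X | X ≤ 6] = (8/3) / (7/12) = 32/7.

32/7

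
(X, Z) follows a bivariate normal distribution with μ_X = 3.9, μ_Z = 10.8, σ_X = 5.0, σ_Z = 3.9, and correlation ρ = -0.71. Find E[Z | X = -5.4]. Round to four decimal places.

15.9503

For a bivariate normal, E[Z | X=x] = μ_Z + ρ·(σ_Z/σ_X)·(x − μ_X).
E[Z | X=-5.4] = 10.8 + (-0.71)·(3.9/5.0)·(-5.4 − (3.9)) = 10.8 + (-0.5538)·(-9.3) = 15.9503.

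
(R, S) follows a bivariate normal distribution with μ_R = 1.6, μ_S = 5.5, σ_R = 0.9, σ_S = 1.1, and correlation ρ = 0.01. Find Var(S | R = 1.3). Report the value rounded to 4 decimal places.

1.2099

The conditional variance in a bivariate normal is σ_S²(1 − ρ²), independent of x.
Var(S | R=1.3) = (1.1)²·(1 − (0.01)²) = 1.21·0.9999 = 1.2099.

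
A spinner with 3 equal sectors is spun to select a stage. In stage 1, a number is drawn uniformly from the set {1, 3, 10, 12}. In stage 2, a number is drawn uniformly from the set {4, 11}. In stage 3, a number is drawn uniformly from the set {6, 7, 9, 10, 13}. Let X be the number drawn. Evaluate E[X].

E[X | stage 1] = (1+3+10+12)/4 = 13/2.
E[X | stage 2] = (4+11)/2 = 15/2.
E[X | stage 3] = (6+7+9+10+13)/5 = 9.
By the law of total expectation,
E[X] = (1/3)·(13/2) + (1/3)·(15/2) + (1/3)·(9) = 23/3.

23/3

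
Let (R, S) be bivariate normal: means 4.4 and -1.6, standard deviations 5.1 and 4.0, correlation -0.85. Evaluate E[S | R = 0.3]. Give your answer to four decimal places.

For a bivariate normal, E[S | R=x] = μ_S + ρ·(σ_S/σ_R)·(x − μ_R).
E[S | R=0.3] = -1.6 + (-0.85)·(4.0/5.1)·(0.3 − (4.4)) = -1.6 + (-0.66667)·(-4.1) = 1.1333.

1.1333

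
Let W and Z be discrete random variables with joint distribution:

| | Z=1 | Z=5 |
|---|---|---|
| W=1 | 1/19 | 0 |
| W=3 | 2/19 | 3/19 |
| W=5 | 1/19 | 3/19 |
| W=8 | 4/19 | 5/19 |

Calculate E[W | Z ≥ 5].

P(Z ≥ 5) = 11/19.
Summing W·P(W=x,Z=y) over the conditioning event gives 64/19.
E[W | Z ≥ 5] = (64/19) / (11/19) = 64/11.

64/11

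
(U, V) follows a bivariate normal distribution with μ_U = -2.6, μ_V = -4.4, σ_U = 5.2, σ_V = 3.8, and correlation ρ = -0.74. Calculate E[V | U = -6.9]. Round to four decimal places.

The regression of V on U has slope ρ·σ_V/σ_U and passes through (μ_U, μ_V).
E[V | U=-6.9] = -4.4 + (-0.74)·(3.8/5.2)·(-6.9 − (-2.6)) = -4.4 + (-0.54077)·(-4.3) = -2.0747.

-2.0747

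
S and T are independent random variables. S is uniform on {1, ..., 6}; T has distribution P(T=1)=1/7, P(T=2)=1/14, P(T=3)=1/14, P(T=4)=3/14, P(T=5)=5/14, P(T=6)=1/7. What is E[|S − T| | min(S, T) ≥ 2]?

P(min(S, T) ≥ 2) = 5/7.
Summing |S−T|·P(x,y) over outcomes with min(S, T) ≥ 2 gives 15/14.
E[|S − T| | min(S, T) ≥ 2] = (15/14) / (5/7) = 3/2.

3/2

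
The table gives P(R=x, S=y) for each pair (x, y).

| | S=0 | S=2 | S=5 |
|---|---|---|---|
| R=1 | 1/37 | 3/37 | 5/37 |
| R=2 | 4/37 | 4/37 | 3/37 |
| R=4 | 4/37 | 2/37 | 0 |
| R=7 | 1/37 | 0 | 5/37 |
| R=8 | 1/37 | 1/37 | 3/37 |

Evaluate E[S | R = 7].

25/6

P(R = 7) = 6/37.
Σ S·P over the event = 0·(1/37) + 5·(5/37) = 25/37.
E[S | R = 7] = (25/37) / (6/37) = 25/6.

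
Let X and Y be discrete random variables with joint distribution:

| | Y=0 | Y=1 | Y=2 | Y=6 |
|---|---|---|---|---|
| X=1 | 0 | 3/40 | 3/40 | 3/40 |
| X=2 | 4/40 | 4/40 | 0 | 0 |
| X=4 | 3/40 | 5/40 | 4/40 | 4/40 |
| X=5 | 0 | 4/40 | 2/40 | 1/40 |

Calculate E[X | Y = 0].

P(Y = 0) = 7/40.
Σ X·P over the event = 2·(4/40) + 4·(3/40) = 1/2.
E[X | Y = 0] = (1/2) / (7/40) = 20/7.

20/7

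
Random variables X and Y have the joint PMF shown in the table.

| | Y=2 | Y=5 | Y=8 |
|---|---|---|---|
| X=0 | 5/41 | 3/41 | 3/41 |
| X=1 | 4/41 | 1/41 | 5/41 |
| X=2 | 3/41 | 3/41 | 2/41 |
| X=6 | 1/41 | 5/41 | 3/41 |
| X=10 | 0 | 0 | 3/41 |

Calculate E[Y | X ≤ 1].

P(X ≤ 1) = 21/41.
Σ Y·P over the event = 2·(5/41) + 5·(3/41) + 8·(3/41) + 2·(4/41) + 5·(1/41) + 8·(5/41) = 102/41.
E[Y | X ≤ 1] = (102/41) / (21/41) = 34/7.

34/7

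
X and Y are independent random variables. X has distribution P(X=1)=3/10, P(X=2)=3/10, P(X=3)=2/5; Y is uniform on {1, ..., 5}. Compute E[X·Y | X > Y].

P(X > Y) = 11/50.
Summing XY·P(x,y) over outcomes with X > Y gives 21/25.
E[X·Y | X > Y] = (21/25) / (11/50) = 42/11.

42/11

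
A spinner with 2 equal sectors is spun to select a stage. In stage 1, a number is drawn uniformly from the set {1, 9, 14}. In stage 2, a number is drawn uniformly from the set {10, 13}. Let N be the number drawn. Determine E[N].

E[N | stage 1] = (1+9+14)/3 = 8.
E[N | stage 2] = (10+13)/2 = 23/2.
E[N] = (1/2)·(8) + (1/2)·(23/2) = 39/4.

39/4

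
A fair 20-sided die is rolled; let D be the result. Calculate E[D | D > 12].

33/2

Given D > 12, D is equally likely to be any of {13, 14, 15, 16, 17, 18, 19, 20}.
E[D | D > 12] = (13 + 14 + 15 + 16 + 17 + 18 + 19 + 20) / 8 = 33/2.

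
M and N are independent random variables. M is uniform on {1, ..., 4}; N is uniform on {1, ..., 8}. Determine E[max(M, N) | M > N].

Outcomes with M > N: (2,1), (3,1), (3,2), (4,1), (4,2), (4,3), each with probability 1/32.
E[max(M, N) | M > N] = (2 + 3 + 3 + 4 + 4 + 4) / 6 = 10/3.

10/3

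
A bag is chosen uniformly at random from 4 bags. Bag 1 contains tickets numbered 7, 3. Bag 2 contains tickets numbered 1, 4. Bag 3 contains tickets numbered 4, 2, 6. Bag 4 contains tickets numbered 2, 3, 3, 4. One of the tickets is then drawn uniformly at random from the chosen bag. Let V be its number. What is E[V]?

E[V | bag 1] = (7+3)/2 = 5.
E[V | bag 2] = (1+4)/2 = 5/2.
E[V | bag 3] = (4+2+6)/3 = 4.
E[V | bag 4] = (2+3+3+4)/4 = 3.
By the law of total expectation,
E[V] = (1/4)·(5) + (1/4)·(5/2) + (1/4)·(4) + (1/4)·(3) = 29/8.

29/8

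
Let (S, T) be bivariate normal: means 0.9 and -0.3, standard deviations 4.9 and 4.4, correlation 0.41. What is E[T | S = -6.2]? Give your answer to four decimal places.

-2.9140

E[T | S=x] = μ_T + ρ(σ_T/σ_S)(x − μ_S) for jointly normal variables.
E[T | S=-6.2] = -0.3 + (0.41)·(4.4/4.9)·(-6.2 − (0.9)) = -0.3 + (0.368163)·(-7.1) = -2.9140.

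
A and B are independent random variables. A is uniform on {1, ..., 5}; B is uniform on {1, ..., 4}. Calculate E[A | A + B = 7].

4

Outcomes with A + B = 7: (3,4), (4,3), (5,2), each with probability 1/20.
E[A | A + B = 7] = (3 + 4 + 5) / 3 = 4.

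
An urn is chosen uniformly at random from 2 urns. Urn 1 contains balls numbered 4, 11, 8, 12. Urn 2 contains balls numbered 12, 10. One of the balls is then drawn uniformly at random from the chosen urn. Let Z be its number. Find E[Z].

79/8

E[Z | urn 1] = (4+11+8+12)/4 = 35/4.
E[Z | urn 2] = (12+10)/2 = 11.
E[Z] = (1/2)·(35/4) + (1/2)·(11) = 79/8.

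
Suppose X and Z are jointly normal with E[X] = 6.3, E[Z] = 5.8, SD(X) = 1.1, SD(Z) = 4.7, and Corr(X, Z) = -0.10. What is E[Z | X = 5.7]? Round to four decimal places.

E[Z | X=x] = μ_Z + ρ(σ_Z/σ_X)(x − μ_X) for jointly normal variables.
E[Z | X=5.7] = 5.8 + (-0.10)·(4.7/1.1)·(5.7 − (6.3)) = 5.8 + (-0.42727)·(-0.6) = 6.0564.

6.0564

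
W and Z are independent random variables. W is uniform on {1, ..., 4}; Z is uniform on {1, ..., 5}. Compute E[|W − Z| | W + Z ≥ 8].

Outcomes with W + Z ≥ 8: (3,5), (4,4), (4,5), each with probability 1/20.
E[|W − Z| | W + Z ≥ 8] = (2 + 0 + 1) / 3 = 1.

1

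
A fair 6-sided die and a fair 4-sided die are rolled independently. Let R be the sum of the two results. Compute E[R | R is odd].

6

P(R is odd) = 1/2.
Σ over the event: 3·1/12 + 5·1/6 + 7·1/6 + 9·1/12 = 3.
E[R | R is odd] = (3) / (1/2) = 6.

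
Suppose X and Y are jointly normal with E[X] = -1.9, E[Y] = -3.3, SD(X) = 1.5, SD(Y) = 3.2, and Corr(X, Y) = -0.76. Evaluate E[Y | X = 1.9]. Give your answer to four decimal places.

The regression of Y on X has slope ρ·σ_Y/σ_X and passes through (μ_X, μ_Y).
E[Y | X=1.9] = -3.3 + (-0.76)·(3.2/1.5)·(1.9 − (-1.9)) = -3.3 + (-1.62133)·(3.8) = -9.4611.

-9.4611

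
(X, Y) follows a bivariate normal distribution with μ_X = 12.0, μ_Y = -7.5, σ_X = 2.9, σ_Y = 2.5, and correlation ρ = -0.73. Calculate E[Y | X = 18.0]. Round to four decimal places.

-11.2759

For a bivariate normal, E[Y | X=x] = μ_Y + ρ·(σ_Y/σ_X)·(x − μ_X).
E[Y | X=18.0] = -7.5 + (-0.73)·(2.5/2.9)·(18.0 − (12.0)) = -7.5 + (-0.62931)·(6) = -11.2759.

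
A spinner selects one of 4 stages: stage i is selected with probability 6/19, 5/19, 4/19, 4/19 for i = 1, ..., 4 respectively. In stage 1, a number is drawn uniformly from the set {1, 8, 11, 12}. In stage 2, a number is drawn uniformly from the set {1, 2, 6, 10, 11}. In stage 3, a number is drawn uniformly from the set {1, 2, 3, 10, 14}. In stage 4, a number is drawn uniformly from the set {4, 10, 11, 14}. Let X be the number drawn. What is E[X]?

E[X | stage 1] = (1+8+11+12)/4 = 8.
E[X | stage 2] = (1+2+6+10+11)/5 = 6.
E[X | stage 3] = (1+2+3+10+14)/5 = 6.
E[X | stage 4] = (4+10+11+14)/4 = 39/4.
E[X] = (6/19)·(8) + (5/19)·(6) + (4/19)·(6) + (4/19)·(39/4) = 141/19.

141/19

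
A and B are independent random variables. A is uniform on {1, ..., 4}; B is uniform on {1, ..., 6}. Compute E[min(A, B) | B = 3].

9/4

Outcomes with B = 3: (1,3), (2,3), (3,3), (4,3), each with probability 1/24.
E[min(A, B) | B = 3] = (1 + 2 + 3 + 3) / 4 = 9/4.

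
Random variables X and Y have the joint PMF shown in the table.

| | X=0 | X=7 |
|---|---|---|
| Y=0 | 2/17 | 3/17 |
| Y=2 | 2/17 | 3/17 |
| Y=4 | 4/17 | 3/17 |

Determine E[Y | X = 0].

5/2

P(X = 0) = 8/17.
Σ Y·P over the event = 0·(2/17) + 2·(2/17) + 4·(4/17) = 20/17.
E[Y | X = 0] = (20/17) / (8/17) = 5/2.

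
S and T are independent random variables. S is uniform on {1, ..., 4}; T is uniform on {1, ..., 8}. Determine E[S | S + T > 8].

Outcomes with S + T > 8: (1,8), (2,7), (2,8), (3,6), (3,7), (3,8), (4,5), (4,6), (4,7), (4,8), each with probability 1/32.
E[S | S + T > 8] = (1 + 2 + 2 + 3 + 3 + 3 + 4 + 4 + 4 + 4) / 10 = 3.

3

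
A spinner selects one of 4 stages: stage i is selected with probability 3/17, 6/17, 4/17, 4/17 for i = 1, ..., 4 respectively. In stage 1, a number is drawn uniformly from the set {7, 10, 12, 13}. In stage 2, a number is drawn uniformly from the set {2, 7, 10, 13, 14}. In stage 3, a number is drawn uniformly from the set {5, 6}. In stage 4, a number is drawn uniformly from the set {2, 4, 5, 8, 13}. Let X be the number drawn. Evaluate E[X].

79/10

E[X | stage 1] = (7+10+12+13)/4 = 21/2.
E[X | stage 2] = (2+7+10+13+14)/5 = 46/5.
E[X | stage 3] = (5+6)/2 = 11/2.
E[X | stage 4] = (2+4+5+8+13)/5 = 32/5.
By the law of total expectation,
E[X] = (3/17)·(21/2) + (6/17)·(46/5) + (4/17)·(11/2) + (4/17)·(32/5) = 79/10.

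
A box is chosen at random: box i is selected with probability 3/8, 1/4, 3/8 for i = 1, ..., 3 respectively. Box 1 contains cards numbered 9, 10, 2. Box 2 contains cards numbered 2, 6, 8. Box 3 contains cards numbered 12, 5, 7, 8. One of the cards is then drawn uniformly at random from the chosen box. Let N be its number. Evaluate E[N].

167/24

E[N | box 1] = (9+10+2)/3 = 7.
E[N | box 2] = (2+6+8)/3 = 16/3.
E[N | box 3] = (12+5+7+8)/4 = 8.
E[N] = (3/8)·(7) + (1/4)·(16/3) + (3/8)·(8) = 167/24.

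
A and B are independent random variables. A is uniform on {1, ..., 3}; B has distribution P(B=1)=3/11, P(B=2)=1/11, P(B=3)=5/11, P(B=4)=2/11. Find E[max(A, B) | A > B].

P(A > B) = 7/33.
Summing max(A,B)·P(x,y) over outcomes with A > B gives 6/11.
E[max(A, B) | A > B] = (6/11) / (7/33) = 18/7.

18/7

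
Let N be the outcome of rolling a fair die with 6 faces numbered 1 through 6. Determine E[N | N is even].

Given N is even, N is equally likely to be any of {2, 4, 6}.
E[N | N is even] = (2 + 4 + 6) / 3 = 4.

4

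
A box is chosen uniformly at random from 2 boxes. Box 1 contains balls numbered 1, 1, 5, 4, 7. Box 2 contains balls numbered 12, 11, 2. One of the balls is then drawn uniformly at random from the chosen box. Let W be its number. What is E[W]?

179/30

E[W | box 1] = (1+1+5+4+7)/5 = 18/5.
E[W | box 2] = (12+11+2)/3 = 25/3.
E[W] = (1/2)·(18/5) + (1/2)·(25/3) = 179/30.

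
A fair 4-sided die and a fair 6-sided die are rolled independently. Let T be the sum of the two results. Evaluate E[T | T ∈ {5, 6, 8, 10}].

P(T ∈ {5, 6, 8, 10}) = 1/2.
Σ over the event: 5·1/6 + 6·1/6 + 8·1/8 + 10·1/24 = 13/4.
E[T | T ∈ {5, 6, 8, 10}] = (13/4) / (1/2) = 13/2.

13/2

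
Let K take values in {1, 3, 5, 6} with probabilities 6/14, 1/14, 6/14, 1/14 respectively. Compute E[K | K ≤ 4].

P(K ≤ 4) = 1/2.
Σ over the event: 1·3/7 + 3·1/14 = 9/14.
E[K | K ≤ 4] = (9/14) / (1/2) = 9/7.

9/7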